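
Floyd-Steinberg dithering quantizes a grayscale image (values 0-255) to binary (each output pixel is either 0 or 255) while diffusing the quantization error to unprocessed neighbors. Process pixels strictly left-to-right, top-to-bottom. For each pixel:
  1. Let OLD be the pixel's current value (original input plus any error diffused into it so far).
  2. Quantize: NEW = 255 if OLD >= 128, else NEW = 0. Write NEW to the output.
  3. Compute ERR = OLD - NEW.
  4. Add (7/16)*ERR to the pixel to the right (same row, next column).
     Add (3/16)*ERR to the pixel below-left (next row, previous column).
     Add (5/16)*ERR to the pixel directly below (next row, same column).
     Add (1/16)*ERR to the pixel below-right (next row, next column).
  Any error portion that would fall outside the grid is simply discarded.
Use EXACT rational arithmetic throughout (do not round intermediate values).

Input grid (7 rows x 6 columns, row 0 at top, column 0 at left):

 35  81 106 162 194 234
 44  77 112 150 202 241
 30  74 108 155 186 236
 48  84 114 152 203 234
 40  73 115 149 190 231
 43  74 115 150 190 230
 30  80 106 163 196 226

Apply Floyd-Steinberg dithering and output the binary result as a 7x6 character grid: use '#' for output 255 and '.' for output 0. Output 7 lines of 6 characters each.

Answer: ..#.##
..####
.#..##
..#.##
..##.#
.#.###
...#.#

Derivation:
(0,0): OLD=35 → NEW=0, ERR=35
(0,1): OLD=1541/16 → NEW=0, ERR=1541/16
(0,2): OLD=37923/256 → NEW=255, ERR=-27357/256
(0,3): OLD=472053/4096 → NEW=0, ERR=472053/4096
(0,4): OLD=16018355/65536 → NEW=255, ERR=-693325/65536
(0,5): OLD=240513509/1048576 → NEW=255, ERR=-26873371/1048576
(1,0): OLD=18687/256 → NEW=0, ERR=18687/256
(1,1): OLD=248185/2048 → NEW=0, ERR=248185/2048
(1,2): OLD=10436717/65536 → NEW=255, ERR=-6274963/65536
(1,3): OLD=35510633/262144 → NEW=255, ERR=-31336087/262144
(1,4): OLD=2496346651/16777216 → NEW=255, ERR=-1781843429/16777216
(1,5): OLD=49892680013/268435456 → NEW=255, ERR=-18558361267/268435456
(2,0): OLD=2475075/32768 → NEW=0, ERR=2475075/32768
(2,1): OLD=137914257/1048576 → NEW=255, ERR=-129472623/1048576
(2,2): OLD=154671603/16777216 → NEW=0, ERR=154671603/16777216
(2,3): OLD=12855364123/134217728 → NEW=0, ERR=12855364123/134217728
(2,4): OLD=748528303569/4294967296 → NEW=255, ERR=-346688356911/4294967296
(2,5): OLD=11850157192135/68719476736 → NEW=255, ERR=-5673309375545/68719476736
(3,0): OLD=812900499/16777216 → NEW=0, ERR=812900499/16777216
(3,1): OLD=9806162583/134217728 → NEW=0, ERR=9806162583/134217728
(3,2): OLD=170818367349/1073741824 → NEW=255, ERR=-102985797771/1073741824
(3,3): OLD=8618147245599/68719476736 → NEW=0, ERR=8618147245599/68719476736
(3,4): OLD=122677420454591/549755813888 → NEW=255, ERR=-17510312086849/549755813888
(3,5): OLD=1664405097882321/8796093022208 → NEW=255, ERR=-578598622780719/8796093022208
(4,0): OLD=147833853629/2147483648 → NEW=0, ERR=147833853629/2147483648
(4,1): OLD=3813727360153/34359738368 → NEW=0, ERR=3813727360153/34359738368
(4,2): OLD=177755761928955/1099511627776 → NEW=255, ERR=-102619703153925/1099511627776
(4,3): OLD=2381830248749831/17592186044416 → NEW=255, ERR=-2104177192576249/17592186044416
(4,4): OLD=34684009251284087/281474976710656 → NEW=0, ERR=34684009251284087/281474976710656
(4,5): OLD=1181578519248191457/4503599627370496 → NEW=255, ERR=33160614268714977/4503599627370496
(5,0): OLD=46907390367963/549755813888 → NEW=0, ERR=46907390367963/549755813888
(5,1): OLD=2336553433659019/17592186044416 → NEW=255, ERR=-2149454007667061/17592186044416
(5,2): OLD=2376982423205801/140737488355328 → NEW=0, ERR=2376982423205801/140737488355328
(5,3): OLD=618264906370803155/4503599627370496 → NEW=255, ERR=-530152998608673325/4503599627370496
(5,4): OLD=1539425637319368339/9007199254740992 → NEW=255, ERR=-757410172639584621/9007199254740992
(5,5): OLD=29286116487697998767/144115188075855872 → NEW=255, ERR=-7463256471645248593/144115188075855872
(6,0): OLD=9501069737192577/281474976710656 → NEW=0, ERR=9501069737192577/281474976710656
(6,1): OLD=293117616144254701/4503599627370496 → NEW=0, ERR=293117616144254701/4503599627370496
(6,2): OLD=1982381561738571173/18014398509481984 → NEW=0, ERR=1982381561738571173/18014398509481984
(6,3): OLD=46014954987058380785/288230376151711744 → NEW=255, ERR=-27483790931628113935/288230376151711744
(6,4): OLD=511608964727211107921/4611686018427387904 → NEW=0, ERR=511608964727211107921/4611686018427387904
(6,5): OLD=18675204351869205315479/73786976294838206464 → NEW=255, ERR=-140474603314537332841/73786976294838206464
Row 0: ..#.##
Row 1: ..####
Row 2: .#..##
Row 3: ..#.##
Row 4: ..##.#
Row 5: .#.###
Row 6: ...#.#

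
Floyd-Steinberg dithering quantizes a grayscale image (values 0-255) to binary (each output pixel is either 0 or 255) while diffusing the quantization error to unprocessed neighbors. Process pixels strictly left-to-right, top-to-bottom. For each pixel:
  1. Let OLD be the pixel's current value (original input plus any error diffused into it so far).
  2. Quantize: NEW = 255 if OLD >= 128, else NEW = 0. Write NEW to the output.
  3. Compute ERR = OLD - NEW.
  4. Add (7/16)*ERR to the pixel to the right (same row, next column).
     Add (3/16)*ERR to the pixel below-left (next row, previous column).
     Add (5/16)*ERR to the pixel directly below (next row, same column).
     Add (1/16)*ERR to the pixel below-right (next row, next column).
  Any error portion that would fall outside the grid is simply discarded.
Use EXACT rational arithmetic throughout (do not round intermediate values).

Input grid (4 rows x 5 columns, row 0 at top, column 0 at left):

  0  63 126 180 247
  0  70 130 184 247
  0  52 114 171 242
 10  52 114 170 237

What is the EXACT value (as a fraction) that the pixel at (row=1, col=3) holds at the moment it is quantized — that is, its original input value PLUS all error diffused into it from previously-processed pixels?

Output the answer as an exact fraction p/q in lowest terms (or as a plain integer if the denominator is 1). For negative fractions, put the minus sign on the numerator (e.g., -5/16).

(0,0): OLD=0 → NEW=0, ERR=0
(0,1): OLD=63 → NEW=0, ERR=63
(0,2): OLD=2457/16 → NEW=255, ERR=-1623/16
(0,3): OLD=34719/256 → NEW=255, ERR=-30561/256
(0,4): OLD=797785/4096 → NEW=255, ERR=-246695/4096
(1,0): OLD=189/16 → NEW=0, ERR=189/16
(1,1): OLD=9707/128 → NEW=0, ERR=9707/128
(1,2): OLD=462983/4096 → NEW=0, ERR=462983/4096
(1,3): OLD=2924763/16384 → NEW=255, ERR=-1253157/16384
Target (1,3): original=184, with diffused error = 2924763/16384

Answer: 2924763/16384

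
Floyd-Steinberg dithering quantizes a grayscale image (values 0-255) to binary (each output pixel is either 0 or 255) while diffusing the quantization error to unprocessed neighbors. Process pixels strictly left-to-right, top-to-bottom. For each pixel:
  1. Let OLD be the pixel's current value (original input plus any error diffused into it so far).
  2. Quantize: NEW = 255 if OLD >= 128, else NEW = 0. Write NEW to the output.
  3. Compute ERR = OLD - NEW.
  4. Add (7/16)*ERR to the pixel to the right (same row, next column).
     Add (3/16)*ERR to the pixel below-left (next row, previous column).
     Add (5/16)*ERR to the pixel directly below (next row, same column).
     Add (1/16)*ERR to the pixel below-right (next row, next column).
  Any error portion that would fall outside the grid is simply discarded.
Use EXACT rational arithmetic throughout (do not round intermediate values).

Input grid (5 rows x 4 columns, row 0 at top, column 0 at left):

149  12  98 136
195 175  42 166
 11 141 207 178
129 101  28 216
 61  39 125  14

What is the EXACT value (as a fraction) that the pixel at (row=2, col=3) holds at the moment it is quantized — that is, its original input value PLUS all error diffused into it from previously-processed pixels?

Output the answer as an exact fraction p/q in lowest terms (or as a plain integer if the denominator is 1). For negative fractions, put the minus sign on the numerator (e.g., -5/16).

(0,0): OLD=149 → NEW=255, ERR=-106
(0,1): OLD=-275/8 → NEW=0, ERR=-275/8
(0,2): OLD=10619/128 → NEW=0, ERR=10619/128
(0,3): OLD=352861/2048 → NEW=255, ERR=-169379/2048
(1,0): OLD=19895/128 → NEW=255, ERR=-12745/128
(1,1): OLD=132737/1024 → NEW=255, ERR=-128383/1024
(1,2): OLD=-150123/32768 → NEW=0, ERR=-150123/32768
(1,3): OLD=75149091/524288 → NEW=255, ERR=-58544349/524288
(2,0): OLD=-714725/16384 → NEW=0, ERR=-714725/16384
(2,1): OLD=39664089/524288 → NEW=0, ERR=39664089/524288
(2,2): OLD=220089437/1048576 → NEW=255, ERR=-47297443/1048576
(2,3): OLD=2065014921/16777216 → NEW=0, ERR=2065014921/16777216
Target (2,3): original=178, with diffused error = 2065014921/16777216

Answer: 2065014921/16777216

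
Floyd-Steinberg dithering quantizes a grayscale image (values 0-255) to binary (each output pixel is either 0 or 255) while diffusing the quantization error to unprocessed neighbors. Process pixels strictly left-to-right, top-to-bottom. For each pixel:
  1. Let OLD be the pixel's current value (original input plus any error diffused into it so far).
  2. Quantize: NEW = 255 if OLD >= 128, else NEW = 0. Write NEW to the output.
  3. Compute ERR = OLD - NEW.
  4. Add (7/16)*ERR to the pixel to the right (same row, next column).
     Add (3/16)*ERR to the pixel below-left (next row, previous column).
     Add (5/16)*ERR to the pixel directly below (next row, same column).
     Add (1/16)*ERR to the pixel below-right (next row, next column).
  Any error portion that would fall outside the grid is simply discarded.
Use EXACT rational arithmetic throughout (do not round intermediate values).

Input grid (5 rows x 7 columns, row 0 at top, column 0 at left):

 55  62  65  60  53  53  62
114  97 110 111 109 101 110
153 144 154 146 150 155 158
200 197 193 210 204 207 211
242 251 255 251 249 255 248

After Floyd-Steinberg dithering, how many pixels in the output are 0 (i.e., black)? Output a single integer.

Answer: 12

Derivation:
(0,0): OLD=55 → NEW=0, ERR=55
(0,1): OLD=1377/16 → NEW=0, ERR=1377/16
(0,2): OLD=26279/256 → NEW=0, ERR=26279/256
(0,3): OLD=429713/4096 → NEW=0, ERR=429713/4096
(0,4): OLD=6481399/65536 → NEW=0, ERR=6481399/65536
(0,5): OLD=100944321/1048576 → NEW=0, ERR=100944321/1048576
(0,6): OLD=1746797639/16777216 → NEW=0, ERR=1746797639/16777216
(1,0): OLD=37715/256 → NEW=255, ERR=-27565/256
(1,1): OLD=203717/2048 → NEW=0, ERR=203717/2048
(1,2): OLD=13804969/65536 → NEW=255, ERR=-2906711/65536
(1,3): OLD=39148405/262144 → NEW=255, ERR=-27698315/262144
(1,4): OLD=1984515135/16777216 → NEW=0, ERR=1984515135/16777216
(1,5): OLD=27989381871/134217728 → NEW=255, ERR=-6236138769/134217728
(1,6): OLD=275363008545/2147483648 → NEW=255, ERR=-272245321695/2147483648
(2,0): OLD=4522055/32768 → NEW=255, ERR=-3833785/32768
(2,1): OLD=114139901/1048576 → NEW=0, ERR=114139901/1048576
(2,2): OLD=2922057015/16777216 → NEW=255, ERR=-1356133065/16777216
(2,3): OLD=13022305855/134217728 → NEW=0, ERR=13022305855/134217728
(2,4): OLD=229884669999/1073741824 → NEW=255, ERR=-43919495121/1073741824
(2,5): OLD=3649277386021/34359738368 → NEW=0, ERR=3649277386021/34359738368
(2,6): OLD=89030283035987/549755813888 → NEW=255, ERR=-51157449505453/549755813888
(3,0): OLD=3084457303/16777216 → NEW=255, ERR=-1193732777/16777216
(3,1): OLD=23812775179/134217728 → NEW=255, ERR=-10412745461/134217728
(3,2): OLD=170503314065/1073741824 → NEW=255, ERR=-103300851055/1073741824
(3,3): OLD=796751950983/4294967296 → NEW=255, ERR=-298464709497/4294967296
(3,4): OLD=102690585538903/549755813888 → NEW=255, ERR=-37497147002537/549755813888
(3,5): OLD=837147143721333/4398046511104 → NEW=255, ERR=-284354716610187/4398046511104
(3,6): OLD=11278131530408363/70368744177664 → NEW=255, ERR=-6665898234895957/70368744177664
(4,0): OLD=440703495353/2147483648 → NEW=255, ERR=-106904834887/2147483648
(4,1): OLD=6270337947493/34359738368 → NEW=255, ERR=-2491395336347/34359738368
(4,2): OLD=96391013152267/549755813888 → NEW=255, ERR=-43796719389173/549755813888
(4,3): OLD=772421711012073/4398046511104 → NEW=255, ERR=-349080149319447/4398046511104
(4,4): OLD=6209839181272619/35184372088832 → NEW=255, ERR=-2762175701379541/35184372088832
(4,5): OLD=200888309575727979/1125899906842624 → NEW=255, ERR=-86216166669141141/1125899906842624
(4,6): OLD=3257990997423659613/18014398509481984 → NEW=255, ERR=-1335680622494246307/18014398509481984
Output grid:
  Row 0: .......  (7 black, running=7)
  Row 1: #.##.##  (2 black, running=9)
  Row 2: #.#.#.#  (3 black, running=12)
  Row 3: #######  (0 black, running=12)
  Row 4: #######  (0 black, running=12)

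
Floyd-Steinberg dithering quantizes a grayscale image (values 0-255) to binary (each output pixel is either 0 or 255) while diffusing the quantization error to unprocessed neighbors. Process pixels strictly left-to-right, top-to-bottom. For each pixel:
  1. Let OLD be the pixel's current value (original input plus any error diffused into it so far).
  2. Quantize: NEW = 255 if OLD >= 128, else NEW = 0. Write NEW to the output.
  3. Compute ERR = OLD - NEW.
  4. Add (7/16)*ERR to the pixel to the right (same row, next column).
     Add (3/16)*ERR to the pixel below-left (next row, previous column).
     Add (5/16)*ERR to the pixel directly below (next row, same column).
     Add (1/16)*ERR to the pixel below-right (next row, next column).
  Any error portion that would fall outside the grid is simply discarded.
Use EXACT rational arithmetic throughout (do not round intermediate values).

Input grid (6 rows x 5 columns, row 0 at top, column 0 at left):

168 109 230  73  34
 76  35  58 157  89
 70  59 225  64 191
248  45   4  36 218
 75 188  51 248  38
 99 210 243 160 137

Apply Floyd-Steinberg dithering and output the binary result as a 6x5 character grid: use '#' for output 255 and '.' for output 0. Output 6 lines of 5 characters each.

Answer: #.#..
...#.
.##.#
#...#
.#.#.
.####

Derivation:
(0,0): OLD=168 → NEW=255, ERR=-87
(0,1): OLD=1135/16 → NEW=0, ERR=1135/16
(0,2): OLD=66825/256 → NEW=255, ERR=1545/256
(0,3): OLD=309823/4096 → NEW=0, ERR=309823/4096
(0,4): OLD=4396985/65536 → NEW=0, ERR=4396985/65536
(1,0): OLD=15901/256 → NEW=0, ERR=15901/256
(1,1): OLD=163915/2048 → NEW=0, ERR=163915/2048
(1,2): OLD=7439527/65536 → NEW=0, ERR=7439527/65536
(1,3): OLD=63768859/262144 → NEW=255, ERR=-3077861/262144
(1,4): OLD=459516401/4194304 → NEW=0, ERR=459516401/4194304
(2,0): OLD=3421545/32768 → NEW=0, ERR=3421545/32768
(2,1): OLD=162383251/1048576 → NEW=255, ERR=-105003629/1048576
(2,2): OLD=3682000505/16777216 → NEW=255, ERR=-596189575/16777216
(2,3): OLD=19440342363/268435456 → NEW=0, ERR=19440342363/268435456
(2,4): OLD=1100314668733/4294967296 → NEW=255, ERR=5098008253/4294967296
(3,0): OLD=4393185881/16777216 → NEW=255, ERR=114995801/16777216
(3,1): OLD=2223769061/134217728 → NEW=0, ERR=2223769061/134217728
(3,2): OLD=32057568103/4294967296 → NEW=0, ERR=32057568103/4294967296
(3,3): OLD=514525127727/8589934592 → NEW=0, ERR=514525127727/8589934592
(3,4): OLD=34236438789131/137438953472 → NEW=255, ERR=-810494346229/137438953472
(4,0): OLD=172332412823/2147483648 → NEW=0, ERR=172332412823/2147483648
(4,1): OLD=15813330085015/68719476736 → NEW=255, ERR=-1710136482665/68719476736
(4,2): OLD=60155915910841/1099511627776 → NEW=0, ERR=60155915910841/1099511627776
(4,3): OLD=5102004505261207/17592186044416 → NEW=255, ERR=615997063935127/17592186044416
(4,4): OLD=15543059642549153/281474976710656 → NEW=0, ERR=15543059642549153/281474976710656
(5,0): OLD=131294427753509/1099511627776 → NEW=0, ERR=131294427753509/1099511627776
(5,1): OLD=2372655544043311/8796093022208 → NEW=255, ERR=129651823380271/8796093022208
(5,2): OLD=76436214393123623/281474976710656 → NEW=255, ERR=4660095331906343/281474976710656
(5,3): OLD=216126366554564169/1125899906842624 → NEW=255, ERR=-70978109690304951/1125899906842624
(5,4): OLD=2321410832909728339/18014398509481984 → NEW=255, ERR=-2272260787008177581/18014398509481984
Row 0: #.#..
Row 1: ...#.
Row 2: .##.#
Row 3: #...#
Row 4: .#.#.
Row 5: .####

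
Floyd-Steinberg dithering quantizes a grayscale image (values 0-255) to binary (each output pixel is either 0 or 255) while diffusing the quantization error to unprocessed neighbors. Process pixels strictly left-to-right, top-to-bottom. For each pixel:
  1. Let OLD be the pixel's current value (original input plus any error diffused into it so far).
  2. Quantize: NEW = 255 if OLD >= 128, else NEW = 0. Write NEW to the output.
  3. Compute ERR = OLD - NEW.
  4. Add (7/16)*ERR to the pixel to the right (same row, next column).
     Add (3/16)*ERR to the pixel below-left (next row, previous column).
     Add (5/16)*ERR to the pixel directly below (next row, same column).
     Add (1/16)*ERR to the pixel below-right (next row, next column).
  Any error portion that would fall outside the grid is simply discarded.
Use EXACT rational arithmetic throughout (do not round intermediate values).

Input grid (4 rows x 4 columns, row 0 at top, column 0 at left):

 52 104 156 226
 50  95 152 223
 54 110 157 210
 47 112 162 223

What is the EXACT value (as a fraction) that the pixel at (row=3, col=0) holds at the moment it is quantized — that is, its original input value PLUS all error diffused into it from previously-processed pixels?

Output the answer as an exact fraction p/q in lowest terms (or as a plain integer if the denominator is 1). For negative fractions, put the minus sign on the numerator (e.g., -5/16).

Answer: 190358061/4194304

Derivation:
(0,0): OLD=52 → NEW=0, ERR=52
(0,1): OLD=507/4 → NEW=0, ERR=507/4
(0,2): OLD=13533/64 → NEW=255, ERR=-2787/64
(0,3): OLD=211915/1024 → NEW=255, ERR=-49205/1024
(1,0): OLD=5761/64 → NEW=0, ERR=5761/64
(1,1): OLD=86567/512 → NEW=255, ERR=-43993/512
(1,2): OLD=1633683/16384 → NEW=0, ERR=1633683/16384
(1,3): OLD=65244021/262144 → NEW=255, ERR=-1602699/262144
(2,0): OLD=540829/8192 → NEW=0, ERR=540829/8192
(2,1): OLD=35744431/262144 → NEW=255, ERR=-31102289/262144
(2,2): OLD=68018979/524288 → NEW=255, ERR=-65674461/524288
(2,3): OLD=1338137319/8388608 → NEW=255, ERR=-800957721/8388608
(3,0): OLD=190358061/4194304 → NEW=0, ERR=190358061/4194304
Target (3,0): original=47, with diffused error = 190358061/4194304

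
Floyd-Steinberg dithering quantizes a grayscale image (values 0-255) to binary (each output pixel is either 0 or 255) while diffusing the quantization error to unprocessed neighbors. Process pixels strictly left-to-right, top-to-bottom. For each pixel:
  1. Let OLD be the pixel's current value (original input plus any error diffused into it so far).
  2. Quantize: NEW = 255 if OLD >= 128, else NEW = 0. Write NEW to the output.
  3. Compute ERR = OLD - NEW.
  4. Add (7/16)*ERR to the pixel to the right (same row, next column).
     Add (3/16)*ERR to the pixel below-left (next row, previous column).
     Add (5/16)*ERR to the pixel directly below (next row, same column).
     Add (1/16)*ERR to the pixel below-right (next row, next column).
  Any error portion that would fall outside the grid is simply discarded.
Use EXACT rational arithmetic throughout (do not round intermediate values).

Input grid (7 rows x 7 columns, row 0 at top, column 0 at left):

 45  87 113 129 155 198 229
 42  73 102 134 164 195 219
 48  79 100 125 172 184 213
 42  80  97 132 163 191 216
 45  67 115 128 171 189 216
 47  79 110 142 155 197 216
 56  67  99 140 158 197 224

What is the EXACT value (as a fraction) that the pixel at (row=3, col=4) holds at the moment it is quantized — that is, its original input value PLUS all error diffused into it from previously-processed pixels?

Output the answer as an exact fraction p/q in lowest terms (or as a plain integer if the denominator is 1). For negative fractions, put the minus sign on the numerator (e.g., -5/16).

(0,0): OLD=45 → NEW=0, ERR=45
(0,1): OLD=1707/16 → NEW=0, ERR=1707/16
(0,2): OLD=40877/256 → NEW=255, ERR=-24403/256
(0,3): OLD=357563/4096 → NEW=0, ERR=357563/4096
(0,4): OLD=12661021/65536 → NEW=255, ERR=-4050659/65536
(0,5): OLD=179263435/1048576 → NEW=255, ERR=-88123445/1048576
(0,6): OLD=3225118349/16777216 → NEW=255, ERR=-1053071731/16777216
(1,0): OLD=19473/256 → NEW=0, ERR=19473/256
(1,1): OLD=255095/2048 → NEW=0, ERR=255095/2048
(1,2): OLD=9813443/65536 → NEW=255, ERR=-6898237/65536
(1,3): OLD=25606855/262144 → NEW=0, ERR=25606855/262144
(1,4): OLD=2971568437/16777216 → NEW=255, ERR=-1306621643/16777216
(1,5): OLD=15976251461/134217728 → NEW=0, ERR=15976251461/134217728
(1,6): OLD=528730008939/2147483648 → NEW=255, ERR=-18878321301/2147483648
(2,0): OLD=3117069/32768 → NEW=0, ERR=3117069/32768
(2,1): OLD=151582047/1048576 → NEW=255, ERR=-115804833/1048576
(2,2): OLD=753119709/16777216 → NEW=0, ERR=753119709/16777216
(2,3): OLD=20667324981/134217728 → NEW=255, ERR=-13558195659/134217728
(2,4): OLD=141617208133/1073741824 → NEW=255, ERR=-132186956987/1073741824
(2,5): OLD=5525792044567/34359738368 → NEW=255, ERR=-3235941239273/34359738368
(2,6): OLD=97026054353169/549755813888 → NEW=255, ERR=-43161678188271/549755813888
(3,0): OLD=855959613/16777216 → NEW=0, ERR=855959613/16777216
(3,1): OLD=11028732793/134217728 → NEW=0, ERR=11028732793/134217728
(3,2): OLD=130067113083/1073741824 → NEW=0, ERR=130067113083/1073741824
(3,3): OLD=571880871981/4294967296 → NEW=255, ERR=-523335788499/4294967296
(3,4): OLD=25974758583357/549755813888 → NEW=0, ERR=25974758583357/549755813888
Target (3,4): original=163, with diffused error = 25974758583357/549755813888

Answer: 25974758583357/549755813888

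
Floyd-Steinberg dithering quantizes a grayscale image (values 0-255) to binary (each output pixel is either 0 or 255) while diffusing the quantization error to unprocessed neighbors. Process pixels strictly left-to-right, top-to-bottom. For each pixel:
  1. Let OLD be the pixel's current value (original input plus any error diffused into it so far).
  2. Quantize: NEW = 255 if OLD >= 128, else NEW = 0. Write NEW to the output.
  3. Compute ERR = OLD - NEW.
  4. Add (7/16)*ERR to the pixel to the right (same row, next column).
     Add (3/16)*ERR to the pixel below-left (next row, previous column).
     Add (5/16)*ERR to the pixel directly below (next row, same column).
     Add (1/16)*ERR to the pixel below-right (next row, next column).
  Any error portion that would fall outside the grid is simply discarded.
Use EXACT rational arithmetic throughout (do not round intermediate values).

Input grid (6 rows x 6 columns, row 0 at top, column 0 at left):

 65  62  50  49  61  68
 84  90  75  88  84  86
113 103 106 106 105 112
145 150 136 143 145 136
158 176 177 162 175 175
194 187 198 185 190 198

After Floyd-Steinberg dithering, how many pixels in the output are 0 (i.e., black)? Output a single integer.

(0,0): OLD=65 → NEW=0, ERR=65
(0,1): OLD=1447/16 → NEW=0, ERR=1447/16
(0,2): OLD=22929/256 → NEW=0, ERR=22929/256
(0,3): OLD=361207/4096 → NEW=0, ERR=361207/4096
(0,4): OLD=6526145/65536 → NEW=0, ERR=6526145/65536
(0,5): OLD=116986183/1048576 → NEW=0, ERR=116986183/1048576
(1,0): OLD=31045/256 → NEW=0, ERR=31045/256
(1,1): OLD=393571/2048 → NEW=255, ERR=-128669/2048
(1,2): OLD=6402207/65536 → NEW=0, ERR=6402207/65536
(1,3): OLD=47858739/262144 → NEW=255, ERR=-18987981/262144
(1,4): OLD=1843141817/16777216 → NEW=0, ERR=1843141817/16777216
(1,5): OLD=47017029695/268435456 → NEW=255, ERR=-21434011585/268435456
(2,0): OLD=4558577/32768 → NEW=255, ERR=-3797263/32768
(2,1): OLD=61408747/1048576 → NEW=0, ERR=61408747/1048576
(2,2): OLD=2426688385/16777216 → NEW=255, ERR=-1851501695/16777216
(2,3): OLD=8292941497/134217728 → NEW=0, ERR=8292941497/134217728
(2,4): OLD=630778365099/4294967296 → NEW=255, ERR=-464438295381/4294967296
(2,5): OLD=3202636705117/68719476736 → NEW=0, ERR=3202636705117/68719476736
(3,0): OLD=2009360481/16777216 → NEW=0, ERR=2009360481/16777216
(3,1): OLD=25872418893/134217728 → NEW=255, ERR=-8353101747/134217728
(3,2): OLD=96132570103/1073741824 → NEW=0, ERR=96132570103/1073741824
(3,3): OLD=11978168455589/68719476736 → NEW=255, ERR=-5545298112091/68719476736
(3,4): OLD=48655465887109/549755813888 → NEW=0, ERR=48655465887109/549755813888
(3,5): OLD=1605514278625963/8796093022208 → NEW=255, ERR=-637489442037077/8796093022208
(4,0): OLD=394617530383/2147483648 → NEW=255, ERR=-152990799857/2147483648
(4,1): OLD=5142123776195/34359738368 → NEW=255, ERR=-3619609507645/34359738368
(4,2): OLD=153788765011545/1099511627776 → NEW=255, ERR=-126586700071335/1099511627776
(4,3): OLD=1910575936836893/17592186044416 → NEW=0, ERR=1910575936836893/17592186044416
(4,4): OLD=65172494055242733/281474976710656 → NEW=255, ERR=-6603625005974547/281474976710656
(4,5): OLD=664817847556282459/4503599627370496 → NEW=255, ERR=-483600057423194021/4503599627370496
(5,0): OLD=83554535382777/549755813888 → NEW=255, ERR=-56633197158663/549755813888
(5,1): OLD=1459645119120521/17592186044416 → NEW=0, ERR=1459645119120521/17592186044416
(5,2): OLD=29850556479721587/140737488355328 → NEW=255, ERR=-6037503050887053/140737488355328
(5,3): OLD=849269893061889057/4503599627370496 → NEW=255, ERR=-299148011917587423/4503599627370496
(5,4): OLD=1263365506358236833/9007199254740992 → NEW=255, ERR=-1033470303600716127/9007199254740992
(5,5): OLD=16253198539391324053/144115188075855872 → NEW=0, ERR=16253198539391324053/144115188075855872
Output grid:
  Row 0: ......  (6 black, running=6)
  Row 1: .#.#.#  (3 black, running=9)
  Row 2: #.#.#.  (3 black, running=12)
  Row 3: .#.#.#  (3 black, running=15)
  Row 4: ###.##  (1 black, running=16)
  Row 5: #.###.  (2 black, running=18)

Answer: 18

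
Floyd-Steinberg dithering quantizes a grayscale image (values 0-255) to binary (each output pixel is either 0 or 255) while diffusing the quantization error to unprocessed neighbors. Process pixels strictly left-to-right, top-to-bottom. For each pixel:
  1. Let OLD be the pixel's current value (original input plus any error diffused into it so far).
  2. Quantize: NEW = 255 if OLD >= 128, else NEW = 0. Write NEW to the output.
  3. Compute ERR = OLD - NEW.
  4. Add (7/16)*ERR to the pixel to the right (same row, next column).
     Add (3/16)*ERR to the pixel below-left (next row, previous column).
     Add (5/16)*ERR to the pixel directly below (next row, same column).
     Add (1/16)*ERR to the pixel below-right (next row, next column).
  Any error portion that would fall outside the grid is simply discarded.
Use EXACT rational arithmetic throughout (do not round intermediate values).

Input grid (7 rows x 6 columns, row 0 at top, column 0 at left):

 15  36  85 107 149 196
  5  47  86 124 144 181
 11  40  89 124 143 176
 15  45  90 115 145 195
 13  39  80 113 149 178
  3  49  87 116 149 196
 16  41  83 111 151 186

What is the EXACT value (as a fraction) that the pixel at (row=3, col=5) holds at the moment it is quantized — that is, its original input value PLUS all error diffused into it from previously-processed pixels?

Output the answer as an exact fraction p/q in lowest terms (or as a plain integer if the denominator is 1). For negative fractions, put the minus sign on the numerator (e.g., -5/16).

Answer: 1229082394265445/8796093022208

Derivation:
(0,0): OLD=15 → NEW=0, ERR=15
(0,1): OLD=681/16 → NEW=0, ERR=681/16
(0,2): OLD=26527/256 → NEW=0, ERR=26527/256
(0,3): OLD=623961/4096 → NEW=255, ERR=-420519/4096
(0,4): OLD=6821231/65536 → NEW=0, ERR=6821231/65536
(0,5): OLD=253269513/1048576 → NEW=255, ERR=-14117367/1048576
(1,0): OLD=4523/256 → NEW=0, ERR=4523/256
(1,1): OLD=181037/2048 → NEW=0, ERR=181037/2048
(1,2): OLD=9205553/65536 → NEW=255, ERR=-7506127/65536
(1,3): OLD=17773405/262144 → NEW=0, ERR=17773405/262144
(1,4): OLD=3309267959/16777216 → NEW=255, ERR=-968922121/16777216
(1,5): OLD=42421208465/268435456 → NEW=255, ERR=-26029832815/268435456
(2,0): OLD=1084479/32768 → NEW=0, ERR=1084479/32768
(2,1): OLD=64731173/1048576 → NEW=0, ERR=64731173/1048576
(2,2): OLD=1651772079/16777216 → NEW=0, ERR=1651772079/16777216
(2,3): OLD=22853777911/134217728 → NEW=255, ERR=-11371742729/134217728
(2,4): OLD=317572623717/4294967296 → NEW=0, ERR=317572623717/4294967296
(2,5): OLD=11987205583379/68719476736 → NEW=255, ERR=-5536260984301/68719476736
(3,0): OLD=619368399/16777216 → NEW=0, ERR=619368399/16777216
(3,1): OLD=13552118819/134217728 → NEW=0, ERR=13552118819/134217728
(3,2): OLD=164189802585/1073741824 → NEW=255, ERR=-109614362535/1073741824
(3,3): OLD=4389630360395/68719476736 → NEW=0, ERR=4389630360395/68719476736
(3,4): OLD=96565646608747/549755813888 → NEW=255, ERR=-43622085932693/549755813888
(3,5): OLD=1229082394265445/8796093022208 → NEW=255, ERR=-1013921326397595/8796093022208
Target (3,5): original=195, with diffused error = 1229082394265445/8796093022208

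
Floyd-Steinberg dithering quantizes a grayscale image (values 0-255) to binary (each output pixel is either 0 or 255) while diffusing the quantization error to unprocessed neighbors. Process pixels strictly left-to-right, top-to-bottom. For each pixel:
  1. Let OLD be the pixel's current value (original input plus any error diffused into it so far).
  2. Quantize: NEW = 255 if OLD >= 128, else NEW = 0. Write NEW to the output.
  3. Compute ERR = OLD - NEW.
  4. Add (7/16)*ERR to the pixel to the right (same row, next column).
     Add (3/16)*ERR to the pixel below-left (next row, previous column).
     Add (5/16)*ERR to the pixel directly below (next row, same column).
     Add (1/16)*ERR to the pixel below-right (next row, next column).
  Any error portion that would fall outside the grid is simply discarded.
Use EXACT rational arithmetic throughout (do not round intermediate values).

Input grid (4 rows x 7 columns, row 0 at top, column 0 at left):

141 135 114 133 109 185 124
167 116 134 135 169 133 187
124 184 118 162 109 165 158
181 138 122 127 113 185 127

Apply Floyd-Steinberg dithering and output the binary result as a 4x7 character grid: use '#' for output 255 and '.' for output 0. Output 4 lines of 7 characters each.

(0,0): OLD=141 → NEW=255, ERR=-114
(0,1): OLD=681/8 → NEW=0, ERR=681/8
(0,2): OLD=19359/128 → NEW=255, ERR=-13281/128
(0,3): OLD=179417/2048 → NEW=0, ERR=179417/2048
(0,4): OLD=4827631/32768 → NEW=255, ERR=-3528209/32768
(0,5): OLD=72295817/524288 → NEW=255, ERR=-61397623/524288
(0,6): OLD=610404031/8388608 → NEW=0, ERR=610404031/8388608
(1,0): OLD=18859/128 → NEW=255, ERR=-13781/128
(1,1): OLD=70573/1024 → NEW=0, ERR=70573/1024
(1,2): OLD=5029041/32768 → NEW=255, ERR=-3326799/32768
(1,3): OLD=11965021/131072 → NEW=0, ERR=11965021/131072
(1,4): OLD=1332176503/8388608 → NEW=255, ERR=-806918537/8388608
(1,5): OLD=4109354407/67108864 → NEW=0, ERR=4109354407/67108864
(1,6): OLD=246112467433/1073741824 → NEW=255, ERR=-27691697687/1073741824
(2,0): OLD=1692095/16384 → NEW=0, ERR=1692095/16384
(2,1): OLD=117941669/524288 → NEW=255, ERR=-15751771/524288
(2,2): OLD=793163055/8388608 → NEW=0, ERR=793163055/8388608
(2,3): OLD=13925901943/67108864 → NEW=255, ERR=-3186858377/67108864
(2,4): OLD=40453631335/536870912 → NEW=0, ERR=40453631335/536870912
(2,5): OLD=3543416940813/17179869184 → NEW=255, ERR=-837449701107/17179869184
(2,6): OLD=36405220302635/274877906944 → NEW=255, ERR=-33688645968085/274877906944
(3,0): OLD=1741817935/8388608 → NEW=255, ERR=-397277105/8388608
(3,1): OLD=8863403427/67108864 → NEW=255, ERR=-8249356893/67108864
(3,2): OLD=46700362329/536870912 → NEW=0, ERR=46700362329/536870912
(3,3): OLD=365618305983/2147483648 → NEW=255, ERR=-181990024257/2147483648
(3,4): OLD=24014158292047/274877906944 → NEW=0, ERR=24014158292047/274877906944
(3,5): OLD=417194028924637/2199023255552 → NEW=255, ERR=-143556901241123/2199023255552
(3,6): OLD=2008777546128707/35184372088832 → NEW=0, ERR=2008777546128707/35184372088832
Row 0: #.#.##.
Row 1: #.#.#.#
Row 2: .#.#.##
Row 3: ##.#.#.

Answer: #.#.##.
#.#.#.#
.#.#.##
##.#.#.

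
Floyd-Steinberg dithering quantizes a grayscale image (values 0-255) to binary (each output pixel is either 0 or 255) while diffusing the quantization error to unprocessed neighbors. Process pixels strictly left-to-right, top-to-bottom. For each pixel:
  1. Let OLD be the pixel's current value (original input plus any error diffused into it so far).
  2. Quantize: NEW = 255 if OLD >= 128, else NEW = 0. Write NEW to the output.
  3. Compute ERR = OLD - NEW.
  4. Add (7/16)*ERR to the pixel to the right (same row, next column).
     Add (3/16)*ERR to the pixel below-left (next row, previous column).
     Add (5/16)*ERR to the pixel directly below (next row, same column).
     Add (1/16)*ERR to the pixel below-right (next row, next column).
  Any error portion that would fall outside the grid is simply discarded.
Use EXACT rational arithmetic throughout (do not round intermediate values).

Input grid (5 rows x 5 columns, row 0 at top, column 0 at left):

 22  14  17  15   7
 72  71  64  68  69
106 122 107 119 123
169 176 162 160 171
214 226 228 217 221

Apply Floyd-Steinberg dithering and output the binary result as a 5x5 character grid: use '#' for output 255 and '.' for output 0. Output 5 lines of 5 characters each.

(0,0): OLD=22 → NEW=0, ERR=22
(0,1): OLD=189/8 → NEW=0, ERR=189/8
(0,2): OLD=3499/128 → NEW=0, ERR=3499/128
(0,3): OLD=55213/2048 → NEW=0, ERR=55213/2048
(0,4): OLD=615867/32768 → NEW=0, ERR=615867/32768
(1,0): OLD=10663/128 → NEW=0, ERR=10663/128
(1,1): OLD=124241/1024 → NEW=0, ERR=124241/1024
(1,2): OLD=4330469/32768 → NEW=255, ERR=-4025371/32768
(1,3): OLD=3658593/131072 → NEW=0, ERR=3658593/131072
(1,4): OLD=186164611/2097152 → NEW=0, ERR=186164611/2097152
(2,0): OLD=2535947/16384 → NEW=255, ERR=-1641973/16384
(2,1): OLD=51507689/524288 → NEW=0, ERR=51507689/524288
(2,2): OLD=1043619707/8388608 → NEW=0, ERR=1043619707/8388608
(2,3): OLD=25651477697/134217728 → NEW=255, ERR=-8574042943/134217728
(2,4): OLD=267441262855/2147483648 → NEW=0, ERR=267441262855/2147483648
(3,0): OLD=1309482139/8388608 → NEW=255, ERR=-829612901/8388608
(3,1): OLD=12112906943/67108864 → NEW=255, ERR=-4999853377/67108864
(3,2): OLD=348847819813/2147483648 → NEW=255, ERR=-198760510427/2147483648
(3,3): OLD=561225195501/4294967296 → NEW=255, ERR=-533991464979/4294967296
(3,4): OLD=10413133521377/68719476736 → NEW=255, ERR=-7110333046303/68719476736
(4,0): OLD=181596674165/1073741824 → NEW=255, ERR=-92207490955/1073741824
(4,1): OLD=4865757023541/34359738368 → NEW=255, ERR=-3895976260299/34359738368
(4,2): OLD=66795930821691/549755813888 → NEW=0, ERR=66795930821691/549755813888
(4,3): OLD=1813038480203829/8796093022208 → NEW=255, ERR=-429965240459211/8796093022208
(4,4): OLD=22449000573402099/140737488355328 → NEW=255, ERR=-13439058957206541/140737488355328
Row 0: .....
Row 1: ..#..
Row 2: #..#.
Row 3: #####
Row 4: ##.##

Answer: .....
..#..
#..#.
#####
##.##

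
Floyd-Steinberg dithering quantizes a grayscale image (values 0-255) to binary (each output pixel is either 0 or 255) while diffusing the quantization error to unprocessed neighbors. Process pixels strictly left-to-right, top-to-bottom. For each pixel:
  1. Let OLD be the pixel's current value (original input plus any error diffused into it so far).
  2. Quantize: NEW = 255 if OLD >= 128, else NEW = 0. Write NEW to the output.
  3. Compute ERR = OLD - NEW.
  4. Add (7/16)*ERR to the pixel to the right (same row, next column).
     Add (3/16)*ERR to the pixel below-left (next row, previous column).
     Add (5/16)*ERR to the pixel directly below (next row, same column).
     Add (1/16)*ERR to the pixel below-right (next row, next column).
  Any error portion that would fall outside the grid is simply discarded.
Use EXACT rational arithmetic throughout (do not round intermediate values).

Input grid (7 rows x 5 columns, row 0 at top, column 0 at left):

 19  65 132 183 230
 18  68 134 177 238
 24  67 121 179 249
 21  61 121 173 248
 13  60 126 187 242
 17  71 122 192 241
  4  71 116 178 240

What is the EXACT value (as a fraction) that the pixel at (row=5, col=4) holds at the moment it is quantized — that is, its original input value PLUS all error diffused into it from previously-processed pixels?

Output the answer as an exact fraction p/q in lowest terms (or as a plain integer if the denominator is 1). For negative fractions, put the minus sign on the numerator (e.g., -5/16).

Answer: 4910802597672310817/18014398509481984

Derivation:
(0,0): OLD=19 → NEW=0, ERR=19
(0,1): OLD=1173/16 → NEW=0, ERR=1173/16
(0,2): OLD=42003/256 → NEW=255, ERR=-23277/256
(0,3): OLD=586629/4096 → NEW=255, ERR=-457851/4096
(0,4): OLD=11868323/65536 → NEW=255, ERR=-4843357/65536
(1,0): OLD=9647/256 → NEW=0, ERR=9647/256
(1,1): OLD=187465/2048 → NEW=0, ERR=187465/2048
(1,2): OLD=8470909/65536 → NEW=255, ERR=-8240771/65536
(1,3): OLD=17698873/262144 → NEW=0, ERR=17698873/262144
(1,4): OLD=995966859/4194304 → NEW=255, ERR=-73580661/4194304
(2,0): OLD=1734707/32768 → NEW=0, ERR=1734707/32768
(2,1): OLD=102282209/1048576 → NEW=0, ERR=102282209/1048576
(2,2): OLD=2395125475/16777216 → NEW=255, ERR=-1883064605/16777216
(2,3): OLD=37539528441/268435456 → NEW=255, ERR=-30911512839/268435456
(2,4): OLD=847644101263/4294967296 → NEW=255, ERR=-247572559217/4294967296
(3,0): OLD=936721283/16777216 → NEW=0, ERR=936721283/16777216
(3,1): OLD=13176582343/134217728 → NEW=0, ERR=13176582343/134217728
(3,2): OLD=486967734205/4294967296 → NEW=0, ERR=486967734205/4294967296
(3,3): OLD=1449942546389/8589934592 → NEW=255, ERR=-740490774571/8589934592
(3,4): OLD=25436531036041/137438953472 → NEW=255, ERR=-9610402099319/137438953472
(4,0): OLD=104915885773/2147483648 → NEW=0, ERR=104915885773/2147483648
(4,1): OLD=9400948030925/68719476736 → NEW=255, ERR=-8122518536755/68719476736
(4,2): OLD=109612885648803/1099511627776 → NEW=0, ERR=109612885648803/1099511627776
(4,3): OLD=3477128983694797/17592186044416 → NEW=255, ERR=-1008878457631283/17592186044416
(4,4): OLD=53387612710674203/281474976710656 → NEW=255, ERR=-18388506350543077/281474976710656
(5,0): OLD=11110683785607/1099511627776 → NEW=0, ERR=11110683785607/1099511627776
(5,1): OLD=529787051587285/8796093022208 → NEW=0, ERR=529787051587285/8796093022208
(5,2): OLD=45419996614523133/281474976710656 → NEW=255, ERR=-26356122446694147/281474976710656
(5,3): OLD=143095843598059475/1125899906842624 → NEW=0, ERR=143095843598059475/1125899906842624
(5,4): OLD=4910802597672310817/18014398509481984 → NEW=255, ERR=317130977754404897/18014398509481984
Target (5,4): original=241, with diffused error = 4910802597672310817/18014398509481984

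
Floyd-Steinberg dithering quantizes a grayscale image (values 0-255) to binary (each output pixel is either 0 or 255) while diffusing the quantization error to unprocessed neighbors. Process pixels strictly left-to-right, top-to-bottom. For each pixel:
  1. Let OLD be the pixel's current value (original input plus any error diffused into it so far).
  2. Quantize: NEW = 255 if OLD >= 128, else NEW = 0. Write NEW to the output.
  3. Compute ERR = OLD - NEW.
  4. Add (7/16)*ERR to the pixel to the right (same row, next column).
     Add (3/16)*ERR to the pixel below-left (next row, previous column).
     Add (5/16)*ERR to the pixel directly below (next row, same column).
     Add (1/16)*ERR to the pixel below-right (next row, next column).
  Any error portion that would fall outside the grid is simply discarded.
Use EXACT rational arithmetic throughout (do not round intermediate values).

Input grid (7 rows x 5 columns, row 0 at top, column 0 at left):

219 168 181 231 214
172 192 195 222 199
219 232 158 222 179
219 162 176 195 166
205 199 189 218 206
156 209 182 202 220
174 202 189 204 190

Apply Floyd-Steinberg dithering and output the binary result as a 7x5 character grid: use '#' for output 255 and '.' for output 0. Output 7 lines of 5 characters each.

Answer: #####
#.##.
##.##
####.
#.###
##.##
.###.

Derivation:
(0,0): OLD=219 → NEW=255, ERR=-36
(0,1): OLD=609/4 → NEW=255, ERR=-411/4
(0,2): OLD=8707/64 → NEW=255, ERR=-7613/64
(0,3): OLD=183253/1024 → NEW=255, ERR=-77867/1024
(0,4): OLD=2961107/16384 → NEW=255, ERR=-1216813/16384
(1,0): OLD=9055/64 → NEW=255, ERR=-7265/64
(1,1): OLD=43865/512 → NEW=0, ERR=43865/512
(1,2): OLD=2861133/16384 → NEW=255, ERR=-1316787/16384
(1,3): OLD=9287433/65536 → NEW=255, ERR=-7424247/65536
(1,4): OLD=127377147/1048576 → NEW=0, ERR=127377147/1048576
(2,0): OLD=1635043/8192 → NEW=255, ERR=-453917/8192
(2,1): OLD=55670769/262144 → NEW=255, ERR=-11175951/262144
(2,2): OLD=412493331/4194304 → NEW=0, ERR=412493331/4194304
(2,3): OLD=16601290377/67108864 → NEW=255, ERR=-511469943/67108864
(2,4): OLD=221777755007/1073741824 → NEW=255, ERR=-52026410113/1073741824
(3,0): OLD=812398003/4194304 → NEW=255, ERR=-257149517/4194304
(3,1): OLD=4591293879/33554432 → NEW=255, ERR=-3965086281/33554432
(3,2): OLD=162071366285/1073741824 → NEW=255, ERR=-111732798835/1073741824
(3,3): OLD=309568295749/2147483648 → NEW=255, ERR=-238040034491/2147483648
(3,4): OLD=3500805188345/34359738368 → NEW=0, ERR=3500805188345/34359738368
(4,0): OLD=87877297437/536870912 → NEW=255, ERR=-49024785123/536870912
(4,1): OLD=1697004498077/17179869184 → NEW=0, ERR=1697004498077/17179869184
(4,2): OLD=47149246988499/274877906944 → NEW=255, ERR=-22944619282221/274877906944
(4,3): OLD=701231910389405/4398046511104 → NEW=255, ERR=-420269949942115/4398046511104
(4,4): OLD=13307080980907211/70368744177664 → NEW=255, ERR=-4636948784397109/70368744177664
(5,0): OLD=40128001357815/274877906944 → NEW=255, ERR=-29965864912905/274877906944
(5,1): OLD=375628239223461/2199023255552 → NEW=255, ERR=-185122690942299/2199023255552
(5,2): OLD=7553447526246349/70368744177664 → NEW=0, ERR=7553447526246349/70368744177664
(5,3): OLD=56724912245281347/281474976710656 → NEW=255, ERR=-15051206815935933/281474976710656
(5,4): OLD=765797217825720049/4503599627370496 → NEW=255, ERR=-382620687153756431/4503599627370496
(6,0): OLD=4368078074113671/35184372088832 → NEW=0, ERR=4368078074113671/35184372088832
(6,1): OLD=273954324830068969/1125899906842624 → NEW=255, ERR=-13150151414800151/1125899906842624
(6,2): OLD=3641548760934513555/18014398509481984 → NEW=255, ERR=-952122858983392365/18014398509481984
(6,3): OLD=44659984861839938833/288230376151711744 → NEW=255, ERR=-28838761056846555887/288230376151711744
(6,4): OLD=536497960434557357239/4611686018427387904 → NEW=0, ERR=536497960434557357239/4611686018427387904
Row 0: #####
Row 1: #.##.
Row 2: ##.##
Row 3: ####.
Row 4: #.###
Row 5: ##.##
Row 6: .###.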